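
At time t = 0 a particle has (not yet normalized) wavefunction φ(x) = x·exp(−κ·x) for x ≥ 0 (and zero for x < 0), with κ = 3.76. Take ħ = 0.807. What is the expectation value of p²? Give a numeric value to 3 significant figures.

9.21

p² φ = −ħ² d²φ/dx²; ⟨p²⟩ = −ħ² ∫ φ*·φ'' dx / ∫|φ|² dx.
Differentiate x·exp(−κ·x) with the product rule; every integrand then reduces to terms xʲ·e^(−2κx) on [0, ∞), with ∫₀^∞ xʲ·e^(−2κx) dx = j!/(2κ)^(j+1).
State is unnormalized: ∫|φ|² dx = 0.0047030, and ∫φ*·(−ħ² φ'') dx = 0.043301, so ⟨p²⟩ = 0.043301 / 0.0047030.
⟨p²⟩ = 9.2071.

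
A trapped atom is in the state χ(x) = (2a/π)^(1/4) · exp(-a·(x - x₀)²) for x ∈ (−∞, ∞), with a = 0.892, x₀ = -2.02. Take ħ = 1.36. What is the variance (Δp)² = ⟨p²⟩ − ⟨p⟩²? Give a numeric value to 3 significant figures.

Compute ⟨p⟩ and ⟨p²⟩ separately; (Δp)² = ⟨p²⟩ − ⟨p⟩².
Gaussian moments (u = x − x₀): ∫u^(2j)·e^(−2au²) du = (2j−1)!!/(4a)^j · √(π/(2a)), odd powers integrate to 0; here √(π/(2a)) = 1.3270. Derivatives: d/dx e^(−au²) = −2au·e^(−au²), d²/dx² e^(−au²) = (4a²u² − 2a)·e^(−au²).
⟨p⟩ = 0.0000 and ⟨p²⟩ = 1.6498.
(Δp)² = 1.6498 − (0.0000)² = 1.6498.

1.65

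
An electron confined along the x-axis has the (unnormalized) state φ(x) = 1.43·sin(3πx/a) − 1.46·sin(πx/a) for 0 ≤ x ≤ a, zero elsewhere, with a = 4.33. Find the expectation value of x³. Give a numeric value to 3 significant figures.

12.2

⟨x³⟩ = ∫ x³·|φ|² dx / ∫|φ|² dx (integrals over the domain).
On 0 ≤ x ≤ a (j ≠ l): ∫sin²(jπx/a) dx = a/2, ∫sin(jπx/a)·sin(lπx/a) dx = 0; diagonal moments ∫x·sin²(jπx/a) dx = a²/4, ∫x²·sin²(jπx/a) dx = a³·(1/6 − 1/(4j²π²)); cross terms ∫x·sin(jπx/a)·sin(lπx/a) dx = 0 for j + l even and −4jla²/(π²(j² − l²)²) for j + l odd, ∫x²·sin(jπx/a)·sin(lπx/a) dx = (−1)^(j+l)·4jla³/(π²(j² − l²)²); higher powers the same way via product-to-sum and parts.
State is unnormalized: ∫|φ|² dx = 9.0421, and ∫φ*·x³·φ dx = 110.18, so ⟨x³⟩ = 110.18 / 9.0421.
⟨x³⟩ = 12.186.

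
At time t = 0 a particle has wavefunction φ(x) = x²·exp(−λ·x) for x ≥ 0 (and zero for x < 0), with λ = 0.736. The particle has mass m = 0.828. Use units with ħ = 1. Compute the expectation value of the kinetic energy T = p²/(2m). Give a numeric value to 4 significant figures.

0.1090

T = −(ħ²/2m) d²/dx², so ⟨T⟩ = −(ħ²/2m) ∫ φ*·φ'' dx / ∫|φ|² dx; with m = 0.828.
Differentiate x²·exp(−λ·x) with the product rule; every integrand then reduces to terms xʲ·e^(−2λx) on [0, ∞), with ∫₀^∞ xʲ·e^(−2λx) dx = j!/(2λ)^(j+1).
State is unnormalized: ∫|φ|² dx = 3.4727, and ∫φ*·(−ħ²/2m · φ'') dx = 0.37866, so ⟨T⟩ = 0.37866 / 3.4727.
⟨T⟩ = 0.10904.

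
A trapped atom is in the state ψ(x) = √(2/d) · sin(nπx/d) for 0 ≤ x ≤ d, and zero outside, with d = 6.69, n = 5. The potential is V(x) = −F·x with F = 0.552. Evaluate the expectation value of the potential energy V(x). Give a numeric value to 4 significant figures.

-1.846

⟨V⟩ = ∫ V(x)·|ψ|² dx.
With sin²θ = (1 − cos2θ)/2 on 0 ≤ x ≤ d: ∫sin²(nπx/d) dx = d/2, ∫x·sin²(nπx/d) dx = d²/4, ∫x²·sin²(nπx/d) dx = d³·(1/6 − 1/(4n²π²)); higher powers xᵏ the same way, integrating xᵏ·cos(2nπx/d) by parts.
⟨V⟩ = -1.8464.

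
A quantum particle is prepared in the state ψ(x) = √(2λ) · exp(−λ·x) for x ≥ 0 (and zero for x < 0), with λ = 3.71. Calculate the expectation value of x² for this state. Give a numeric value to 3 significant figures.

⟨x²⟩ = ∫ x²·|ψ|² dx (integrals over the domain).
Every integrand reduces to terms xʲ·e^(−2λx) on [0, ∞); use ∫₀^∞ xʲ·e^(−2λx) dx = j!/(2λ)^(j+1).
⟨x²⟩ = 0.036326.

0.0363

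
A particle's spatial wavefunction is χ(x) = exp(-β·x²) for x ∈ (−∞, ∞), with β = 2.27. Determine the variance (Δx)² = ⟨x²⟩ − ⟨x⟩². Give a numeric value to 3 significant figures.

Compute ⟨x⟩ and ⟨x²⟩ separately, then (Δx)² = ⟨x²⟩ − ⟨x⟩².
Gaussian moments: ∫x^(2j)·e^(−2βx²) dx = (2j−1)!!/(4β)^j · √(π/(2β)), odd powers integrate to 0; here √(π/(2β)) = 0.83185.
Normalization: ∫|χ|² dx = 0.83185.
⟨x⟩ = 0.0000 and ⟨x²⟩ = 0.11013.
(Δx)² = 0.11013 − (0.0000)² = 0.11013.

0.110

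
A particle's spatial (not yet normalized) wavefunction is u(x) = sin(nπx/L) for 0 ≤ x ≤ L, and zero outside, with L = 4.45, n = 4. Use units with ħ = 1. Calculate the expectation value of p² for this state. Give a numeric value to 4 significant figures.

7.974

p² u = −ħ² d²u/dx²; ⟨p²⟩ = −ħ² ∫ u*·u'' dx / ∫|u|² dx.
d/dx sin(nπx/L) = (nπ/L)·cos(nπx/L) and d²/dx² sin(nπx/L) = −(nπ/L)²·sin(nπx/L); on 0 ≤ x ≤ L, ∫sin²(nπx/L) dx = L/2 and ∫sin(nπx/L)·cos(nπx/L) dx = 0.
State is unnormalized: ∫|u|² dx = 2.2250, and ∫u*·(−ħ² u'') dx = 17.743, so ⟨p²⟩ = 17.743 / 2.2250.
⟨p²⟩ = 7.9744.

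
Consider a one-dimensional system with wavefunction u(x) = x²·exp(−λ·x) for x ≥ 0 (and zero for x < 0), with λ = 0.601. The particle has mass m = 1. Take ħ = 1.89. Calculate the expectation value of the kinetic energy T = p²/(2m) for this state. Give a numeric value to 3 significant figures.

T = −(ħ²/2m) d²/dx², so ⟨T⟩ = −(ħ²/2m) ∫ u*·u'' dx / ∫|u|² dx; with m = 1.
Differentiate x²·exp(−λ·x) with the product rule; every integrand then reduces to terms xʲ·e^(−2λx) on [0, ∞), with ∫₀^∞ xʲ·e^(−2λx) dx = j!/(2λ)^(j+1).
State is unnormalized: ∫|u|² dx = 9.5651, and ∫u*·(−ħ²/2m · u'') dx = 2.0569, so ⟨T⟩ = 2.0569 / 9.5651.
⟨T⟩ = 0.21504.

0.215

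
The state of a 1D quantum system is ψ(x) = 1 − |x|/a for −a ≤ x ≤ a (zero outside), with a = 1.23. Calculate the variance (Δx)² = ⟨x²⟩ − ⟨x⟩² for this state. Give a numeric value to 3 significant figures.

0.151

Compute ⟨x⟩ and ⟨x²⟩ separately, then (Δx)² = ⟨x²⟩ − ⟨x⟩².
ψ is even, so ∫ over [−a, a] = 2∫₀ᵃ with ψ = 1 − x/a there: ∫₀ᵃ (1 − x/a)² dx = a/3, ∫₀ᵃ x²(1 − x/a)² dx = a³/30, ∫₀ᵃ x⁴(1 − x/a)² dx = a⁵/105.
Normalization: ∫|ψ|² dx = 0.82000.
⟨x⟩ = 0.0000 and ⟨x²⟩ = 0.15129.
(Δx)² = 0.15129 − (0.0000)² = 0.15129.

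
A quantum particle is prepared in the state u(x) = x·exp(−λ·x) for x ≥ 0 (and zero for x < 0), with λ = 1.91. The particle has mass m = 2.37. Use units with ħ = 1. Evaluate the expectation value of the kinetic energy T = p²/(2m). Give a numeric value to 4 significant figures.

T = −(ħ²/2m) d²/dx², so ⟨T⟩ = −(ħ²/2m) ∫ u*·u'' dx / ∫|u|² dx; with m = 2.37.
Differentiate x·exp(−λ·x) with the product rule; every integrand then reduces to terms xʲ·e^(−2λx) on [0, ∞), with ∫₀^∞ xʲ·e^(−2λx) dx = j!/(2λ)^(j+1).
State is unnormalized: ∫|u|² dx = 0.035879, and ∫u*·(−ħ²/2m · u'') dx = 0.027614, so ⟨T⟩ = 0.027614 / 0.035879.
⟨T⟩ = 0.76964.

0.7696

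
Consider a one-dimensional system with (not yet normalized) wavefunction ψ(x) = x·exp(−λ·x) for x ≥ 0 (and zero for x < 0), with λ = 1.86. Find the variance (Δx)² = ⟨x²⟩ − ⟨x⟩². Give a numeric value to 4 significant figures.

Compute ⟨x⟩ and ⟨x²⟩ separately, then (Δx)² = ⟨x²⟩ − ⟨x⟩².
Every integrand reduces to terms xʲ·e^(−2λx) on [0, ∞); use ∫₀^∞ xʲ·e^(−2λx) dx = j!/(2λ)^(j+1).
Normalization: ∫|ψ|² dx = 0.038851.
⟨x⟩ = 0.80645 and ⟨x²⟩ = 0.86715.
(Δx)² = 0.86715 − (0.80645)² = 0.21679.

0.2168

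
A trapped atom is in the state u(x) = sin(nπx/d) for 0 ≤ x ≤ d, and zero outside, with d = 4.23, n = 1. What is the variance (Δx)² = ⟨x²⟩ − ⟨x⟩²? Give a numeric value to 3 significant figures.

0.585

Compute ⟨x⟩ and ⟨x²⟩ separately, then (Δx)² = ⟨x²⟩ − ⟨x⟩².
With sin²θ = (1 − cos2θ)/2 on 0 ≤ x ≤ d: ∫sin²(nπx/d) dx = d/2, ∫x·sin²(nπx/d) dx = d²/4, ∫x²·sin²(nπx/d) dx = d³·(1/6 − 1/(4n²π²)); higher powers xᵏ the same way, integrating xᵏ·cos(2nπx/d) by parts.
Normalization: ∫|u|² dx = 2.1150.
⟨x⟩ = 2.1150 and ⟨x²⟩ = 5.0578.
(Δx)² = 5.0578 − (2.1150)² = 0.58461.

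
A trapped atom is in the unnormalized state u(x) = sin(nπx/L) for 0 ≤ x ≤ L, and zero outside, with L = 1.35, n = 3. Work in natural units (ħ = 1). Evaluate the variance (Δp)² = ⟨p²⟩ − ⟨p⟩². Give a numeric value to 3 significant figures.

48.7

Compute ⟨p⟩ and ⟨p²⟩ separately; (Δp)² = ⟨p²⟩ − ⟨p⟩².
d/dx sin(nπx/L) = (nπ/L)·cos(nπx/L) and d²/dx² sin(nπx/L) = −(nπ/L)²·sin(nπx/L); on 0 ≤ x ≤ L, ∫sin²(nπx/L) dx = L/2 and ∫sin(nπx/L)·cos(nπx/L) dx = 0.
Normalization: ∫|u|² dx = 0.67500.
⟨p⟩ = 0.0000 and ⟨p²⟩ = 48.739.
(Δp)² = 48.739 − (0.0000)² = 48.739.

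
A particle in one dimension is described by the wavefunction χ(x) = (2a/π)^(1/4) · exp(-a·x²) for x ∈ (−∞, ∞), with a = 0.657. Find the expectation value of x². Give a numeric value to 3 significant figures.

⟨x²⟩ = ∫ x²·|χ|² dx (integrals over the domain).
Gaussian moments: ∫x^(2j)·e^(−2ax²) dx = (2j−1)!!/(4a)^j · √(π/(2a)), odd powers integrate to 0; here √(π/(2a)) = 1.5462.
⟨x²⟩ = 0.38052.

0.381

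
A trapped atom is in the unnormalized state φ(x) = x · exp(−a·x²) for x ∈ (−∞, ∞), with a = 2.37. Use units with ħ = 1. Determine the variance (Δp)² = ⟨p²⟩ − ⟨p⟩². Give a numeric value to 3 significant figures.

Compute ⟨p⟩ and ⟨p²⟩ separately; (Δp)² = ⟨p²⟩ − ⟨p⟩².
Expand each integrand as polynomial × e^(−2ax²) and use ∫x^(2j)·e^(−2ax²) dx = (2j−1)!!/(4a)^j · √(π/(2a)), odd powers → 0; here √(π/(2a)) = 0.81412. Differentiate with the product rule, d/dx e^(−ax²) = −2ax·e^(−ax²).
Normalization: ∫|φ|² dx = 0.085877.
⟨p⟩ = 0.0000 and ⟨p²⟩ = 7.1100.
(Δp)² = 7.1100 − (0.0000)² = 7.1100.

7.11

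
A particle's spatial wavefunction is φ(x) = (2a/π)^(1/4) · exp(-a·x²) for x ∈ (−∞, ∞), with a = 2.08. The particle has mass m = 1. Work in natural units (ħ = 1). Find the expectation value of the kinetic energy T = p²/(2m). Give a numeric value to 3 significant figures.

1.04

T = −(ħ²/2m) d²/dx², so ⟨T⟩ = −(ħ²/2m) ∫ φ*·φ'' dx; with m = 1.
Gaussian moments: ∫x^(2j)·e^(−2ax²) dx = (2j−1)!!/(4a)^j · √(π/(2a)), odd powers integrate to 0; here √(π/(2a)) = 0.86902. Derivatives: d/dx e^(−ax²) = −2ax·e^(−ax²), d²/dx² e^(−ax²) = (4a²x² − 2a)·e^(−ax²).
⟨T⟩ = 1.0400.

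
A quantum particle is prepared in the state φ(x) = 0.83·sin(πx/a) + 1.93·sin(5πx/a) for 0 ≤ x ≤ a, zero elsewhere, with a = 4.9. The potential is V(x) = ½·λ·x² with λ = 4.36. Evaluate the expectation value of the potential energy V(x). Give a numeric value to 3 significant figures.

⟨V⟩ = ∫ V(x)·|φ|² dx / ∫|φ|² dx.
On 0 ≤ x ≤ a (j ≠ l): ∫sin²(jπx/a) dx = a/2, ∫sin(jπx/a)·sin(lπx/a) dx = 0; diagonal moments ∫x·sin²(jπx/a) dx = a²/4, ∫x²·sin²(jπx/a) dx = a³·(1/6 − 1/(4j²π²)); cross terms ∫x·sin(jπx/a)·sin(lπx/a) dx = 0 for j + l even and −4jla²/(π²(j² − l²)²) for j + l odd, ∫x²·sin(jπx/a)·sin(lπx/a) dx = (−1)^(j+l)·4jla³/(π²(j² − l²)²); higher powers the same way via product-to-sum and parts.
State is unnormalized: ∫|φ|² dx = 10.814, and ∫φ*·V(x)·φ dx = 186.12, so ⟨V⟩ = 186.12 / 10.814.
⟨V⟩ = 17.211.

17.2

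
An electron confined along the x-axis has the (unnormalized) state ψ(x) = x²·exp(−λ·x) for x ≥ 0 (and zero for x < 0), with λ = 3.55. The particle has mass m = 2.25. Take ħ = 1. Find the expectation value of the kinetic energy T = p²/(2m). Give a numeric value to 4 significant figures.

0.9335

T = −(ħ²/2m) d²/dx², so ⟨T⟩ = −(ħ²/2m) ∫ ψ*·ψ'' dx / ∫|ψ|² dx; with m = 2.25.
Differentiate x²·exp(−λ·x) with the product rule; every integrand then reduces to terms xʲ·e^(−2λx) on [0, ∞), with ∫₀^∞ xʲ·e^(−2λx) dx = j!/(2λ)^(j+1).
State is unnormalized: ∫|ψ|² dx = 0.0013302, and ∫ψ*·(−ħ²/2m · ψ'') dx = 0.0012418, so ⟨T⟩ = 0.0012418 / 0.0013302.
⟨T⟩ = 0.93352.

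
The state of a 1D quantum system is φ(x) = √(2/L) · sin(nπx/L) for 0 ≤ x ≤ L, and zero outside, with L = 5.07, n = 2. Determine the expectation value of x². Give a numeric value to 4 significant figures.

⟨x²⟩ = ∫ x²·|φ|² dx (integrals over the domain).
With sin²θ = (1 − cos2θ)/2 on 0 ≤ x ≤ L: ∫sin²(nπx/L) dx = L/2, ∫x·sin²(nπx/L) dx = L²/4, ∫x²·sin²(nπx/L) dx = L³·(1/6 − 1/(4n²π²)); higher powers xᵏ the same way, integrating xᵏ·cos(2nπx/L) by parts.
⟨x²⟩ = 8.2427.

8.243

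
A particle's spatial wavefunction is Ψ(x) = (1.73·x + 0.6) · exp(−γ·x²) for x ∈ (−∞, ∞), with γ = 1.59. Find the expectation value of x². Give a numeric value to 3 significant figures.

⟨x²⟩ = ∫ x²·|Ψ|² dx / ∫|Ψ|² dx (integrals over the domain).
Expand each integrand as polynomial × e^(−2γx²) and use ∫x^(2j)·e^(−2γx²) dx = (2j−1)!!/(4γ)^j · √(π/(2γ)), odd powers → 0; here √(π/(2γ)) = 0.99394.
State is unnormalized: ∫|Ψ|² dx = 0.82555, and ∫Ψ*·x²·Ψ dx = 0.27689, so ⟨x²⟩ = 0.27689 / 0.82555.
⟨x²⟩ = 0.33540.

0.335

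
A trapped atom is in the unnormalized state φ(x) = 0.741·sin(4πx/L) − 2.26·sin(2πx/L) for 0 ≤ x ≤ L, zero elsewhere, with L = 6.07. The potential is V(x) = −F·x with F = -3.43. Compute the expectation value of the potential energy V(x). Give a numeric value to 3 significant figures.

10.4

⟨V⟩ = ∫ V(x)·|φ|² dx / ∫|φ|² dx.
On 0 ≤ x ≤ L (j ≠ l): ∫sin²(jπx/L) dx = L/2, ∫sin(jπx/L)·sin(lπx/L) dx = 0; diagonal moments ∫x·sin²(jπx/L) dx = L²/4, ∫x²·sin²(jπx/L) dx = L³·(1/6 − 1/(4j²π²)); cross terms ∫x·sin(jπx/L)·sin(lπx/L) dx = 0 for j + l even and −4jlL²/(π²(j² − l²)²) for j + l odd, ∫x²·sin(jπx/L)·sin(lπx/L) dx = (−1)^(j+l)·4jlL³/(π²(j² − l²)²); higher powers the same way via product-to-sum and parts.
State is unnormalized: ∫|φ|² dx = 17.168, and ∫φ*·V(x)·φ dx = 178.72, so ⟨V⟩ = 178.72 / 17.168.
⟨V⟩ = 10.410.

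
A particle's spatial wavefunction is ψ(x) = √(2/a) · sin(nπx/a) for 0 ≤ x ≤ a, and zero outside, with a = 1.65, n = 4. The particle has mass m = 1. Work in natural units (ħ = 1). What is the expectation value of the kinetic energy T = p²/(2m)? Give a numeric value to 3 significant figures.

T = −(ħ²/2m) d²/dx², so ⟨T⟩ = −(ħ²/2m) ∫ ψ*·ψ'' dx; with m = 1.
d/dx sin(nπx/a) = (nπ/a)·cos(nπx/a) and d²/dx² sin(nπx/a) = −(nπ/a)²·sin(nπx/a); on 0 ≤ x ≤ a, ∫sin²(nπx/a) dx = a/2 and ∫sin(nπx/a)·cos(nπx/a) dx = 0.
⟨T⟩ = 29.002.

29.0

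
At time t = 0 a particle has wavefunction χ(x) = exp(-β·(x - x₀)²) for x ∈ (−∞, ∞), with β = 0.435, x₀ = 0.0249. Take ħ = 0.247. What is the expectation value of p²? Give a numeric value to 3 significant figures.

p² χ = −ħ² d²χ/dx²; ⟨p²⟩ = −ħ² ∫ χ*·χ'' dx / ∫|χ|² dx.
Gaussian moments (u = x − x₀): ∫u^(2j)·e^(−2βu²) du = (2j−1)!!/(4β)^j · √(π/(2β)), odd powers integrate to 0; here √(π/(2β)) = 1.9003. Derivatives: d/dx e^(−βu²) = −2βu·e^(−βu²), d²/dx² e^(−βu²) = (4β²u² − 2β)·e^(−βu²).
State is unnormalized: ∫|χ|² dx = 1.9003, and ∫χ*·(−ħ² χ'') dx = 0.050431, so ⟨p²⟩ = 0.050431 / 1.9003.
⟨p²⟩ = 0.026539.

0.0265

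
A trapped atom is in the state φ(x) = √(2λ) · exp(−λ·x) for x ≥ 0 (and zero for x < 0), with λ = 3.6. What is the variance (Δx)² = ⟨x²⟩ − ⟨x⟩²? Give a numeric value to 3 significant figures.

Compute ⟨x⟩ and ⟨x²⟩ separately, then (Δx)² = ⟨x²⟩ − ⟨x⟩².
Every integrand reduces to terms xʲ·e^(−2λx) on [0, ∞); use ∫₀^∞ xʲ·e^(−2λx) dx = j!/(2λ)^(j+1).
⟨x⟩ = 0.13889 and ⟨x²⟩ = 0.038580.
(Δx)² = 0.038580 − (0.13889)² = 0.019290.

0.0193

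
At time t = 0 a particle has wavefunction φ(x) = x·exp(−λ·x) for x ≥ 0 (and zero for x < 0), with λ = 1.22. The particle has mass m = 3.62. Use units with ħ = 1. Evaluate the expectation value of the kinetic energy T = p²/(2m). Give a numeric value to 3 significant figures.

T = −(ħ²/2m) d²/dx², so ⟨T⟩ = −(ħ²/2m) ∫ φ*·φ'' dx / ∫|φ|² dx; with m = 3.62.
Differentiate x·exp(−λ·x) with the product rule; every integrand then reduces to terms xʲ·e^(−2λx) on [0, ∞), with ∫₀^∞ xʲ·e^(−2λx) dx = j!/(2λ)^(j+1).
State is unnormalized: ∫|φ|² dx = 0.13768, and ∫φ*·(−ħ²/2m · φ'') dx = 0.028304, so ⟨T⟩ = 0.028304 / 0.13768.
⟨T⟩ = 0.20558.

0.206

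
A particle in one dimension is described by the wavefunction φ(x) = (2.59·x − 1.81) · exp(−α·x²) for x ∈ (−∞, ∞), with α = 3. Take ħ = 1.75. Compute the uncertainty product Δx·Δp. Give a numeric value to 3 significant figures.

Δx = √(⟨x²⟩−⟨x⟩²), Δp = √(⟨p²⟩−⟨p⟩²).
Expand each integrand as polynomial × e^(−2αx²) and use ∫x^(2j)·e^(−2αx²) dx = (2j−1)!!/(4α)^j · √(π/(2α)), odd powers → 0; here √(π/(2α)) = 0.72360. Differentiate with the product rule, d/dx e^(−αx²) = −2αx·e^(−αx²).
Normalization: ∫|φ|² dx = 2.7751.
⟨x⟩ = -0.20373, ⟨x²⟩ = 0.10763 ⇒ Δx = 0.25714.
⟨p⟩ = 0.0000, ⟨p²⟩ = 11.866 ⇒ Δp = 3.4447.
Δx·Δp = 0.88577.

0.886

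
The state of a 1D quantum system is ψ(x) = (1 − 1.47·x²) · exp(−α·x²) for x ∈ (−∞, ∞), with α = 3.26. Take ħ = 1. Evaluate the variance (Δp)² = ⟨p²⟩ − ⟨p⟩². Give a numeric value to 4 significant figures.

5.273

Compute ⟨p⟩ and ⟨p²⟩ separately; (Δp)² = ⟨p²⟩ − ⟨p⟩².
Expand each integrand as polynomial × e^(−2αx²) and use ∫x^(2j)·e^(−2αx²) dx = (2j−1)!!/(4α)^j · √(π/(2α)), odd powers → 0; here √(π/(2α)) = 0.69415. Differentiate with the product rule, d/dx e^(−αx²) = −2αx·e^(−αx²).
Normalization: ∫|ψ|² dx = 0.56411.
⟨p⟩ = 0.0000 and ⟨p²⟩ = 5.2728.
(Δp)² = 5.2728 − (0.0000)² = 5.2728.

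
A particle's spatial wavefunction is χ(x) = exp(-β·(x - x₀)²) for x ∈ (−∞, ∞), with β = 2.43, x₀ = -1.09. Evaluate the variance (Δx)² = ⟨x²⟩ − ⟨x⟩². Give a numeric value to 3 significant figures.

0.103

Compute ⟨x⟩ and ⟨x²⟩ separately, then (Δx)² = ⟨x²⟩ − ⟨x⟩².
Gaussian moments (u = x − x₀): ∫u^(2j)·e^(−2βu²) du = (2j−1)!!/(4β)^j · √(π/(2β)), odd powers integrate to 0; here √(π/(2β)) = 0.80400.
Normalization: ∫|χ|² dx = 0.80400.
⟨x⟩ = -1.0900 and ⟨x²⟩ = 1.2910.
(Δx)² = 1.2910 − (-1.0900)² = 0.10288.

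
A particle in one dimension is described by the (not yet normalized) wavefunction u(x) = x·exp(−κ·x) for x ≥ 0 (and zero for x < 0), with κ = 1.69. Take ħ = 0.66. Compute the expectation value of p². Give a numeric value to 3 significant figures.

1.24

p² u = −ħ² d²u/dx²; ⟨p²⟩ = −ħ² ∫ u*·u'' dx / ∫|u|² dx.
Differentiate x·exp(−κ·x) with the product rule; every integrand then reduces to terms xʲ·e^(−2κx) on [0, ∞), with ∫₀^∞ xʲ·e^(−2κx) dx = j!/(2κ)^(j+1).
State is unnormalized: ∫|u|² dx = 0.051794, and ∫u*·(−ħ² u'') dx = 0.064438, so ⟨p²⟩ = 0.064438 / 0.051794.
⟨p²⟩ = 1.2441.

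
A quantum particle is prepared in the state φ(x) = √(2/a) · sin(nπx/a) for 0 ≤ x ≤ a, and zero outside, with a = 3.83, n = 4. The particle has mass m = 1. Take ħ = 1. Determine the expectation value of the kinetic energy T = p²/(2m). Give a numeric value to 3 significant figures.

T = −(ħ²/2m) d²/dx², so ⟨T⟩ = −(ħ²/2m) ∫ φ*·φ'' dx; with m = 1.
d/dx sin(nπx/a) = (nπ/a)·cos(nπx/a) and d²/dx² sin(nπx/a) = −(nπ/a)²·sin(nπx/a); on 0 ≤ x ≤ a, ∫sin²(nπx/a) dx = a/2 and ∫sin(nπx/a)·cos(nπx/a) dx = 0.
⟨T⟩ = 5.3826.

5.38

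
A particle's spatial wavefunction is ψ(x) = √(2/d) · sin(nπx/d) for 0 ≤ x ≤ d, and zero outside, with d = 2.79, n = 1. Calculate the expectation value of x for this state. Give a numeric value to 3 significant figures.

1.40

⟨x⟩ = ∫ x·|ψ|² dx (integrals over the domain).
With sin²θ = (1 − cos2θ)/2 on 0 ≤ x ≤ d: ∫sin²(nπx/d) dx = d/2, ∫x·sin²(nπx/d) dx = d²/4, ∫x²·sin²(nπx/d) dx = d³·(1/6 − 1/(4n²π²)); higher powers xᵏ the same way, integrating xᵏ·cos(2nπx/d) by parts.
⟨x⟩ = 1.3950.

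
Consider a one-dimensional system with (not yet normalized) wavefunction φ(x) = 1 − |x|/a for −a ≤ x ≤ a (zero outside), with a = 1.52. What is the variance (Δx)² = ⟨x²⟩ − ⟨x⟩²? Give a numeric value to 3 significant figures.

0.231

Compute ⟨x⟩ and ⟨x²⟩ separately, then (Δx)² = ⟨x²⟩ − ⟨x⟩².
φ is even, so ∫ over [−a, a] = 2∫₀ᵃ with φ = 1 − x/a there: ∫₀ᵃ (1 − x/a)² dx = a/3, ∫₀ᵃ x²(1 − x/a)² dx = a³/30, ∫₀ᵃ x⁴(1 − x/a)² dx = a⁵/105.
Normalization: ∫|φ|² dx = 1.0133.
⟨x⟩ = 0.0000 and ⟨x²⟩ = 0.23104.
(Δx)² = 0.23104 − (0.0000)² = 0.23104.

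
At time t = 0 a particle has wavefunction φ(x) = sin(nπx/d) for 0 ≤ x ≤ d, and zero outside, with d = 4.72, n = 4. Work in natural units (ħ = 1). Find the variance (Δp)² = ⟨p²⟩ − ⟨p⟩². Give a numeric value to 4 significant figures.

7.088

Compute ⟨p⟩ and ⟨p²⟩ separately; (Δp)² = ⟨p²⟩ − ⟨p⟩².
d/dx sin(nπx/d) = (nπ/d)·cos(nπx/d) and d²/dx² sin(nπx/d) = −(nπ/d)²·sin(nπx/d); on 0 ≤ x ≤ d, ∫sin²(nπx/d) dx = d/2 and ∫sin(nπx/d)·cos(nπx/d) dx = 0.
Normalization: ∫|φ|² dx = 2.3600.
⟨p⟩ = 0.0000 and ⟨p²⟩ = 7.0882.
(Δp)² = 7.0882 − (0.0000)² = 7.0882.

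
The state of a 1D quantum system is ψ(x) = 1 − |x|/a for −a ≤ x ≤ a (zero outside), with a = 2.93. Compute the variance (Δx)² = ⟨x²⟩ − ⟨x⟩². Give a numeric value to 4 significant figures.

Compute ⟨x⟩ and ⟨x²⟩ separately, then (Δx)² = ⟨x²⟩ − ⟨x⟩².
ψ is even, so ∫ over [−a, a] = 2∫₀ᵃ with ψ = 1 − x/a there: ∫₀ᵃ (1 − x/a)² dx = a/3, ∫₀ᵃ x²(1 − x/a)² dx = a³/30, ∫₀ᵃ x⁴(1 − x/a)² dx = a⁵/105.
Normalization: ∫|ψ|² dx = 1.9533.
⟨x⟩ = 0.0000 and ⟨x²⟩ = 0.85849.
(Δx)² = 0.85849 − (0.0000)² = 0.85849.

0.8585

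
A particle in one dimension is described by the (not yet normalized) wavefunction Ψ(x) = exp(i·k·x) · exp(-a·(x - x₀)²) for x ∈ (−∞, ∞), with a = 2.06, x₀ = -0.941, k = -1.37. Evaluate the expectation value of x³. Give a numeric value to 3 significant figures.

⟨x³⟩ = ∫ x³·|Ψ|² dx / ∫|Ψ|² dx (integrals over the domain).
Gaussian moments (u = x − x₀): ∫u^(2j)·e^(−2au²) du = (2j−1)!!/(4a)^j · √(π/(2a)), odd powers integrate to 0; here √(π/(2a)) = 0.87323.
State is unnormalized: ∫|Ψ|² dx = 0.87323, and ∫Ψ*·x³·Ψ dx = -1.0268, so ⟨x³⟩ = -1.0268 / 0.87323.
⟨x³⟩ = -1.1758.

-1.18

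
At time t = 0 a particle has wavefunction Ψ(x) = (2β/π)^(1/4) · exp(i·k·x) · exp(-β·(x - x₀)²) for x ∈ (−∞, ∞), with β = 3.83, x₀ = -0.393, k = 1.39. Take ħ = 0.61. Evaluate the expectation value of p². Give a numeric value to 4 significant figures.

2.144

p² Ψ = −ħ² d²Ψ/dx²; ⟨p²⟩ = −ħ² ∫ Ψ*·Ψ'' dx.
Gaussian moments (u = x − x₀): ∫u^(2j)·e^(−2βu²) du = (2j−1)!!/(4β)^j · √(π/(2β)), odd powers integrate to 0; here √(π/(2β)) = 0.64041. Derivatives: Ψ′ = (ik − 2βu)·Ψ, Ψ″ = ((ik − 2βu)² − 2β)·Ψ; the odd-in-u pieces drop out.
⟨p²⟩ = 2.1441.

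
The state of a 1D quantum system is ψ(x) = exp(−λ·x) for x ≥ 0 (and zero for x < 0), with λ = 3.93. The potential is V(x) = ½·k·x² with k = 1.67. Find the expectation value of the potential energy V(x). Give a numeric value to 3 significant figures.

0.0270

⟨V⟩ = ∫ V(x)·|ψ|² dx / ∫|ψ|² dx.
Every integrand reduces to terms xʲ·e^(−2λx) on [0, ∞); use ∫₀^∞ xʲ·e^(−2λx) dx = j!/(2λ)^(j+1).
State is unnormalized: ∫|ψ|² dx = 0.12723, and ∫ψ*·V(x)·ψ dx = 0.0034391, so ⟨V⟩ = 0.0034391 / 0.12723.
⟨V⟩ = 0.027032.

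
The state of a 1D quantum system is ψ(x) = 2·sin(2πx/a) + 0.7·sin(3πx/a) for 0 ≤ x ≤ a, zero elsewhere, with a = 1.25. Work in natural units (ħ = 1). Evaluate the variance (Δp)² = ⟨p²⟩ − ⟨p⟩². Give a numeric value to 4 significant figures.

Compute ⟨p⟩ and ⟨p²⟩ separately; (Δp)² = ⟨p²⟩ − ⟨p⟩².
d²/dx² sin(jπx/a) = −(jπ/a)²·sin(jπx/a); on 0 ≤ x ≤ a, ∫sin²(jπx/a) dx = a/2 and ∫sin(jπx/a)·sin(lπx/a) dx = 0 for j ≠ l, so only diagonal terms survive in ∫|ψ|² and ∫ψ·ψ″; ∫ψ·ψ′ dx = [ψ²/2] between the walls = 0.
Normalization: ∫|ψ|² dx = 2.8063.
⟨p⟩ = 0.0000 and ⟨p²⟩ = 28.713.
(Δp)² = 28.713 − (0.0000)² = 28.713.

28.71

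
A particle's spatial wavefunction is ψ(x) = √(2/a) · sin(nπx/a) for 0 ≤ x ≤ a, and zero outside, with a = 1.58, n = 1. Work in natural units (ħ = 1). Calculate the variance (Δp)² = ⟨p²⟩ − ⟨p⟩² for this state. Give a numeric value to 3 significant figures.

Compute ⟨p⟩ and ⟨p²⟩ separately; (Δp)² = ⟨p²⟩ − ⟨p⟩².
d/dx sin(nπx/a) = (nπ/a)·cos(nπx/a) and d²/dx² sin(nπx/a) = −(nπ/a)²·sin(nπx/a); on 0 ≤ x ≤ a, ∫sin²(nπx/a) dx = a/2 and ∫sin(nπx/a)·cos(nπx/a) dx = 0.
⟨p⟩ = 0.0000 and ⟨p²⟩ = 3.9535.
(Δp)² = 3.9535 − (0.0000)² = 3.9535.

3.95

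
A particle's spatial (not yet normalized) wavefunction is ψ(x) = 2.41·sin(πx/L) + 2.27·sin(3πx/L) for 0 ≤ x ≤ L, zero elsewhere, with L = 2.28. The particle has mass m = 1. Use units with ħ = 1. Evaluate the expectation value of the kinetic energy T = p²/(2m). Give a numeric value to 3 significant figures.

T = −(ħ²/2m) d²/dx², so ⟨T⟩ = −(ħ²/2m) ∫ ψ*·ψ'' dx / ∫|ψ|² dx; with m = 1.
d²/dx² sin(jπx/L) = −(jπ/L)²·sin(jπx/L); on 0 ≤ x ≤ L, ∫sin²(jπx/L) dx = L/2 and ∫sin(jπx/L)·sin(lπx/L) dx = 0 for j ≠ l, so only diagonal terms survive in ∫|ψ|² and ∫ψ·ψ″; ∫ψ·ψ′ dx = [ψ²/2] between the walls = 0.
State is unnormalized: ∫|ψ|² dx = 12.496, and ∫ψ*·(−ħ²/2m · ψ'') dx = 56.473, so ⟨T⟩ = 56.473 / 12.496.
⟨T⟩ = 4.5195.

4.52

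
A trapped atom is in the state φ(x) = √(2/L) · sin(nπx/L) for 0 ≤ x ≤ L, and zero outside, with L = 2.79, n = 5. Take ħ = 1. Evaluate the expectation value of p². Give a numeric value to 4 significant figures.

p² φ = −ħ² d²φ/dx²; ⟨p²⟩ = −ħ² ∫ φ*·φ'' dx.
d/dx sin(nπx/L) = (nπ/L)·cos(nπx/L) and d²/dx² sin(nπx/L) = −(nπ/L)²·sin(nπx/L); on 0 ≤ x ≤ L, ∫sin²(nπx/L) dx = L/2 and ∫sin(nπx/L)·cos(nπx/L) dx = 0.
⟨p²⟩ = 31.698.

31.70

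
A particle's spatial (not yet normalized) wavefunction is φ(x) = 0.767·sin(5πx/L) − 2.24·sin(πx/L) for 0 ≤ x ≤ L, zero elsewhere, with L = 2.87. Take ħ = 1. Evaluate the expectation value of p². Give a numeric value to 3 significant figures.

4.22

p² φ = −ħ² d²φ/dx²; ⟨p²⟩ = −ħ² ∫ φ*·φ'' dx / ∫|φ|² dx.
d²/dx² sin(jπx/L) = −(jπ/L)²·sin(jπx/L); on 0 ≤ x ≤ L, ∫sin²(jπx/L) dx = L/2 and ∫sin(jπx/L)·sin(lπx/L) dx = 0 for j ≠ l, so only diagonal terms survive in ∫|φ|² and ∫φ·φ″; ∫φ·φ′ dx = [φ²/2] between the walls = 0.
State is unnormalized: ∫|φ|² dx = 8.0445, and ∫φ*·(−ħ² φ'') dx = 33.916, so ⟨p²⟩ = 33.916 / 8.0445.
⟨p²⟩ = 4.2160.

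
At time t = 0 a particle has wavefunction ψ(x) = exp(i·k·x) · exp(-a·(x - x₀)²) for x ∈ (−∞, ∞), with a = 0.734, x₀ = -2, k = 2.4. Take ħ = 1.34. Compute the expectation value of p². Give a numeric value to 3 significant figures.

p² ψ = −ħ² d²ψ/dx²; ⟨p²⟩ = −ħ² ∫ ψ*·ψ'' dx / ∫|ψ|² dx.
Gaussian moments (u = x − x₀): ∫u^(2j)·e^(−2au²) du = (2j−1)!!/(4a)^j · √(π/(2a)), odd powers integrate to 0; here √(π/(2a)) = 1.4629. Derivatives: ψ′ = (ik − 2au)·ψ, ψ″ = ((ik − 2au)² − 2a)·ψ; the odd-in-u pieces drop out.
State is unnormalized: ∫|ψ|² dx = 1.4629, and ∫ψ*·(−ħ² ψ'') dx = 17.058, so ⟨p²⟩ = 17.058 / 1.4629.
⟨p²⟩ = 11.661.

11.7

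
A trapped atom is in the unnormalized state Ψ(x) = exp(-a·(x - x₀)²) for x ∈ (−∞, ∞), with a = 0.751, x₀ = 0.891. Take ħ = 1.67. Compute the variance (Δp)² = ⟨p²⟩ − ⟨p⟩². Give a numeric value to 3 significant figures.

Compute ⟨p⟩ and ⟨p²⟩ separately; (Δp)² = ⟨p²⟩ − ⟨p⟩².
Gaussian moments (u = x − x₀): ∫u^(2j)·e^(−2au²) du = (2j−1)!!/(4a)^j · √(π/(2a)), odd powers integrate to 0; here √(π/(2a)) = 1.4462. Derivatives: d/dx e^(−au²) = −2au·e^(−au²), d²/dx² e^(−au²) = (4a²u² − 2a)·e^(−au²).
Normalization: ∫|Ψ|² dx = 1.4462.
⟨p⟩ = 0.0000 and ⟨p²⟩ = 2.0945.
(Δp)² = 2.0945 − (0.0000)² = 2.0945.

2.09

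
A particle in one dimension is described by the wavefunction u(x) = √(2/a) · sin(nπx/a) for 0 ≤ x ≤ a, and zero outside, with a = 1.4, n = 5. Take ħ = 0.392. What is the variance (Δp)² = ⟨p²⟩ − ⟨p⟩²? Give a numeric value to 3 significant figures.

19.3

Compute ⟨p⟩ and ⟨p²⟩ separately; (Δp)² = ⟨p²⟩ − ⟨p⟩².
d/dx sin(nπx/a) = (nπ/a)·cos(nπx/a) and d²/dx² sin(nπx/a) = −(nπ/a)²·sin(nπx/a); on 0 ≤ x ≤ a, ∫sin²(nπx/a) dx = a/2 and ∫sin(nπx/a)·cos(nπx/a) dx = 0.
⟨p⟩ = 0.0000 and ⟨p²⟩ = 19.344.
(Δp)² = 19.344 − (0.0000)² = 19.344.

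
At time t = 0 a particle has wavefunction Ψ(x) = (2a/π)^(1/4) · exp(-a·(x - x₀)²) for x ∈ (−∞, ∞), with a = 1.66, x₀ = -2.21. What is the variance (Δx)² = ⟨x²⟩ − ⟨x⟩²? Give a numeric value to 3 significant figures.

Compute ⟨x⟩ and ⟨x²⟩ separately, then (Δx)² = ⟨x²⟩ − ⟨x⟩².
Gaussian moments (u = x − x₀): ∫u^(2j)·e^(−2au²) du = (2j−1)!!/(4a)^j · √(π/(2a)), odd powers integrate to 0; here √(π/(2a)) = 0.97276.
⟨x⟩ = -2.2100 and ⟨x²⟩ = 5.0347.
(Δx)² = 5.0347 − (-2.2100)² = 0.15060.

0.151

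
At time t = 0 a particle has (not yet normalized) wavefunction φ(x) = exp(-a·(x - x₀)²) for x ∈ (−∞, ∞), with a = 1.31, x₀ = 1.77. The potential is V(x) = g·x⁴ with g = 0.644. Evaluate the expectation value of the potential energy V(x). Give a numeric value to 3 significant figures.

⟨V⟩ = ∫ V(x)·|φ|² dx / ∫|φ|² dx.
Gaussian moments (u = x − x₀): ∫u^(2j)·e^(−2au²) du = (2j−1)!!/(4a)^j · √(π/(2a)), odd powers integrate to 0; here √(π/(2a)) = 1.0950.
State is unnormalized: ∫|φ|² dx = 1.0950, and ∫φ*·V(x)·φ dx = 9.5283, so ⟨V⟩ = 9.5283 / 1.0950.
⟨V⟩ = 8.7015.

8.70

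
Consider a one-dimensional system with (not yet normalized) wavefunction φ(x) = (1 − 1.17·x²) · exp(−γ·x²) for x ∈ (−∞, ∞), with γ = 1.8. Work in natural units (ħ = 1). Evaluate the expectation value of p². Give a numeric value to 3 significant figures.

3.60

p² φ = −ħ² d²φ/dx²; ⟨p²⟩ = −ħ² ∫ φ*·φ'' dx / ∫|φ|² dx.
Expand each integrand as polynomial × e^(−2γx²) and use ∫x^(2j)·e^(−2γx²) dx = (2j−1)!!/(4γ)^j · √(π/(2γ)), odd powers → 0; here √(π/(2γ)) = 0.93417. Differentiate with the product rule, d/dx e^(−γx²) = −2γx·e^(−γx²).
State is unnormalized: ∫|φ|² dx = 0.70456, and ∫φ*·(−ħ² φ'') dx = 2.5388, so ⟨p²⟩ = 2.5388 / 0.70456.
⟨p²⟩ = 3.6034.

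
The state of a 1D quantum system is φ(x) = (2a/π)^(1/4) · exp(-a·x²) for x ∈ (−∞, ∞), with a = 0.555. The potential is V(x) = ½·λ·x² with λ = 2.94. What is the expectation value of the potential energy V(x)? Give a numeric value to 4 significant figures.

0.6622

⟨V⟩ = ∫ V(x)·|φ|² dx.
Gaussian moments: ∫x^(2j)·e^(−2ax²) dx = (2j−1)!!/(4a)^j · √(π/(2a)), odd powers integrate to 0; here √(π/(2a)) = 1.6823.
⟨V⟩ = 0.66216.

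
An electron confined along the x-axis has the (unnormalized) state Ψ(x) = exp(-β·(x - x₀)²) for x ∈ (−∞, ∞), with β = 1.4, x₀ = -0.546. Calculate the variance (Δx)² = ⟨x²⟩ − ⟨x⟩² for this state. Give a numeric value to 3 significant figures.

Compute ⟨x⟩ and ⟨x²⟩ separately, then (Δx)² = ⟨x²⟩ − ⟨x⟩².
Gaussian moments (u = x − x₀): ∫u^(2j)·e^(−2βu²) du = (2j−1)!!/(4β)^j · √(π/(2β)), odd powers integrate to 0; here √(π/(2β)) = 1.0592.
Normalization: ∫|Ψ|² dx = 1.0592.
⟨x⟩ = -0.54600 and ⟨x²⟩ = 0.47669.
(Δx)² = 0.47669 − (-0.54600)² = 0.17857.

0.179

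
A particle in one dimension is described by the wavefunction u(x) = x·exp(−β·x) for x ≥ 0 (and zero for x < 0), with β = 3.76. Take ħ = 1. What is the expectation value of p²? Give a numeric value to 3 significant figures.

14.1

p² u = −ħ² d²u/dx²; ⟨p²⟩ = −ħ² ∫ u*·u'' dx / ∫|u|² dx.
Differentiate x·exp(−β·x) with the product rule; every integrand then reduces to terms xʲ·e^(−2βx) on [0, ∞), with ∫₀^∞ xʲ·e^(−2βx) dx = j!/(2β)^(j+1).
State is unnormalized: ∫|u|² dx = 0.0047030, and ∫u*·(−ħ² u'') dx = 0.066489, so ⟨p²⟩ = 0.066489 / 0.0047030.
⟨p²⟩ = 14.138.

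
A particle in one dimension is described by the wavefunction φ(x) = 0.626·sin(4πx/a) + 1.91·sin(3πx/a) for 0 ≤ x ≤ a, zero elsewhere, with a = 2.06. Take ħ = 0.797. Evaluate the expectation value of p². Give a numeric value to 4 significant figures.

p² φ = −ħ² d²φ/dx²; ⟨p²⟩ = −ħ² ∫ φ*·φ'' dx / ∫|φ|² dx.
d²/dx² sin(jπx/a) = −(jπ/a)²·sin(jπx/a); on 0 ≤ x ≤ a, ∫sin²(jπx/a) dx = a/2 and ∫sin(jπx/a)·sin(lπx/a) dx = 0 for j ≠ l, so only diagonal terms survive in ∫|φ|² and ∫φ·φ″; ∫φ·φ′ dx = [φ²/2] between the walls = 0.
State is unnormalized: ∫|φ|² dx = 4.1612, and ∫φ*·(−ħ² φ'') dx = 59.502, so ⟨p²⟩ = 59.502 / 4.1612.
⟨p²⟩ = 14.299.

14.30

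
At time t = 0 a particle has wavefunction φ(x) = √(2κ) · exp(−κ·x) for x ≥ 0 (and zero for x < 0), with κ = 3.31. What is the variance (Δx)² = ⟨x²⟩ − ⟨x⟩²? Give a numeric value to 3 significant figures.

Compute ⟨x⟩ and ⟨x²⟩ separately, then (Δx)² = ⟨x²⟩ − ⟨x⟩².
Every integrand reduces to terms xʲ·e^(−2κx) on [0, ∞); use ∫₀^∞ xʲ·e^(−2κx) dx = j!/(2κ)^(j+1).
⟨x⟩ = 0.15106 and ⟨x²⟩ = 0.045637.
(Δx)² = 0.045637 − (0.15106)² = 0.022818.

0.0228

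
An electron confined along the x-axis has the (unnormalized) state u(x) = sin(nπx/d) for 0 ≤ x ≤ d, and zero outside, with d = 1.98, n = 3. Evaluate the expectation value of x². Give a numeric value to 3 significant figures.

1.28

⟨x²⟩ = ∫ x²·|u|² dx / ∫|u|² dx (integrals over the domain).
With sin²θ = (1 − cos2θ)/2 on 0 ≤ x ≤ d: ∫sin²(nπx/d) dx = d/2, ∫x·sin²(nπx/d) dx = d²/4, ∫x²·sin²(nπx/d) dx = d³·(1/6 − 1/(4n²π²)); higher powers xᵏ the same way, integrating xᵏ·cos(2nπx/d) by parts.
State is unnormalized: ∫|u|² dx = 0.99000, and ∫u*·x²·u dx = 1.2719, so ⟨x²⟩ = 1.2719 / 0.99000.
⟨x²⟩ = 1.2847.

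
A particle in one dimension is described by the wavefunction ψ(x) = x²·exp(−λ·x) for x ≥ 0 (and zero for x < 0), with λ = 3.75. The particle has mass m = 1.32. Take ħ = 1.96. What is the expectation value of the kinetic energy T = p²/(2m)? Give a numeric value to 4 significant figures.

T = −(ħ²/2m) d²/dx², so ⟨T⟩ = −(ħ²/2m) ∫ ψ*·ψ'' dx / ∫|ψ|² dx; with m = 1.32.
Differentiate x²·exp(−λ·x) with the product rule; every integrand then reduces to terms xʲ·e^(−2λx) on [0, ∞), with ∫₀^∞ xʲ·e^(−2λx) dx = j!/(2λ)^(j+1).
State is unnormalized: ∫|ψ|² dx = 0.0010114, and ∫ψ*·(−ħ²/2m · ψ'') dx = 0.0068985, so ⟨T⟩ = 0.0068985 / 0.0010114.
⟨T⟩ = 6.8210.

6.821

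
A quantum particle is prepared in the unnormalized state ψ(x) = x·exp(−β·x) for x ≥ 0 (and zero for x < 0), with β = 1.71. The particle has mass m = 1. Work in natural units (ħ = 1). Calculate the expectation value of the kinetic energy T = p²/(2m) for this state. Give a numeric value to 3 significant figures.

1.46

T = −(ħ²/2m) d²/dx², so ⟨T⟩ = −(ħ²/2m) ∫ ψ*·ψ'' dx / ∫|ψ|² dx; with m = 1.
Differentiate x·exp(−β·x) with the product rule; every integrand then reduces to terms xʲ·e^(−2βx) on [0, ∞), with ∫₀^∞ xʲ·e^(−2βx) dx = j!/(2β)^(j+1).
State is unnormalized: ∫|ψ|² dx = 0.049998, and ∫ψ*·(−ħ²/2m · ψ'') dx = 0.073099, so ⟨T⟩ = 0.073099 / 0.049998.
⟨T⟩ = 1.4621.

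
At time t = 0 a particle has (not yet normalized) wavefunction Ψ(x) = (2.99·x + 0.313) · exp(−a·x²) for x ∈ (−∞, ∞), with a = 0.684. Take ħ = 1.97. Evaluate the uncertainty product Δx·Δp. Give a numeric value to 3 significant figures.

2.84

Δx = √(⟨x²⟩−⟨x⟩²), Δp = √(⟨p²⟩−⟨p⟩²).
Expand each integrand as polynomial × e^(−2ax²) and use ∫x^(2j)·e^(−2ax²) dx = (2j−1)!!/(4a)^j · √(π/(2a)), odd powers → 0; here √(π/(2a)) = 1.5154. Differentiate with the product rule, d/dx e^(−ax²) = −2ax·e^(−ax²).
Normalization: ∫|Ψ|² dx = 5.1002.
⟨x⟩ = 0.20327, ⟨x²⟩ = 1.0752 ⇒ Δx = 1.0168.
⟨p⟩ = 0.0000, ⟨p²⟩ = 7.8091 ⇒ Δp = 2.7945.
Δx·Δp = 2.8414.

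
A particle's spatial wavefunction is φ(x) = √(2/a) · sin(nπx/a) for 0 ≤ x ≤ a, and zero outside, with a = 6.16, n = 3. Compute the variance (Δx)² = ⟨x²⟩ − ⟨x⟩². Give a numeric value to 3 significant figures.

2.95

Compute ⟨x⟩ and ⟨x²⟩ separately, then (Δx)² = ⟨x²⟩ − ⟨x⟩².
With sin²θ = (1 − cos2θ)/2 on 0 ≤ x ≤ a: ∫sin²(nπx/a) dx = a/2, ∫x·sin²(nπx/a) dx = a²/4, ∫x²·sin²(nπx/a) dx = a³·(1/6 − 1/(4n²π²)); higher powers xᵏ the same way, integrating xᵏ·cos(2nπx/a) by parts.
⟨x⟩ = 3.0800 and ⟨x²⟩ = 12.435.
(Δx)² = 12.435 − (3.0800)² = 2.9485.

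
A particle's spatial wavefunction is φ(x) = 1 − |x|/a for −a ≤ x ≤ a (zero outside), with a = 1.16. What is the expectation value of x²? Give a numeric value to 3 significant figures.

0.135

⟨x²⟩ = ∫ x²·|φ|² dx / ∫|φ|² dx (integrals over the domain).
φ is even, so ∫ over [−a, a] = 2∫₀ᵃ with φ = 1 − x/a there: ∫₀ᵃ (1 − x/a)² dx = a/3, ∫₀ᵃ x²(1 − x/a)² dx = a³/30, ∫₀ᵃ x⁴(1 − x/a)² dx = a⁵/105.
State is unnormalized: ∫|φ|² dx = 0.77333, and ∫φ*·x²·φ dx = 0.10406, so ⟨x²⟩ = 0.10406 / 0.77333.
⟨x²⟩ = 0.13456.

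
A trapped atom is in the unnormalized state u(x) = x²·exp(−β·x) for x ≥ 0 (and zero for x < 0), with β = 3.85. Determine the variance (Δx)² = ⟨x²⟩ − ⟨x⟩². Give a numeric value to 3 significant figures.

0.0843

Compute ⟨x⟩ and ⟨x²⟩ separately, then (Δx)² = ⟨x²⟩ − ⟨x⟩².
Every integrand reduces to terms xʲ·e^(−2βx) on [0, ∞); use ∫₀^∞ xʲ·e^(−2βx) dx = j!/(2β)^(j+1).
Normalization: ∫|u|² dx = 0.00088666.
⟨x⟩ = 0.64935 and ⟨x²⟩ = 0.50599.
(Δx)² = 0.50599 − (0.64935)² = 0.084331.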